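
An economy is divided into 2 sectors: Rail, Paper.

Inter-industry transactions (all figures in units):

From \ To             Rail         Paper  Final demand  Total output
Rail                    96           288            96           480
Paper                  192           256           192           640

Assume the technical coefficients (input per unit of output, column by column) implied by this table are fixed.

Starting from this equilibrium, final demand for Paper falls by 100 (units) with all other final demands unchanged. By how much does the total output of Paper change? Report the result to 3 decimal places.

Δx_P = -266.667

Technical coefficients a_ij = z_ij / X_j:
  a_RR = 96/480 = 0.20, a_PR = 192/480 = 0.40
  a_RP = 288/640 = 0.45, a_PP = 256/640 = 0.40
I − A =
  [   0.80    -0.45]
  [  -0.40     0.60]
det(I−A) = (0.80)(0.60) − (-0.45)(-0.40) = 0.3000
adj(I−A) = [[0.60, 0.45], [0.40, 0.80]]
(I − A)⁻¹ = adj(I−A) / det(I−A) ≈
  [   2.0000     1.5000]
  [   1.3333     2.6667]
Δx = (I − A)⁻¹ Δd with Δd having -100 in the Paper component and 0 elsewhere.
So Δx_P = L_PP · (-100), where L_PP = adj(I−A)_PP / det(I−A) = 0.80 / 0.3000.
Δx_P = 0.80 × (-100) / 0.3000 = -80.00 / 0.3000 ≈ -266.667.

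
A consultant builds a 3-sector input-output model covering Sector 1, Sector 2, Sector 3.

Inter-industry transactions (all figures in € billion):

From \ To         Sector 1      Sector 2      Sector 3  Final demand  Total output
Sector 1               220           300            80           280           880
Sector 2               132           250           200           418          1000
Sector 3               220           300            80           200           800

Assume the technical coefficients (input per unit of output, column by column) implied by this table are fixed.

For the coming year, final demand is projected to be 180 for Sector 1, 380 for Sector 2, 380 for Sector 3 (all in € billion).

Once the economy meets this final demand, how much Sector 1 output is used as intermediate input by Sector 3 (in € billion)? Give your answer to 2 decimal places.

z_13 = 95.92

Technical coefficients a_ij = z_ij / X_j:
  a_11 = 220/880 = 0.25, a_21 = 132/880 = 0.15, a_31 = 220/880 = 0.25
  a_12 = 300/1000 = 0.30, a_22 = 250/1000 = 0.25, a_32 = 300/1000 = 0.30
  a_13 = 80/800 = 0.10, a_23 = 200/800 = 0.25, a_33 = 80/800 = 0.10
I − A =
  [   0.75    -0.30    -0.10]
  [  -0.15     0.75    -0.25]
  [  -0.25    -0.30     0.90]
Cofactors of I−A, C_ij = (−1)^(i+j)·(minor ij) (rows/columns in the sector order above):
  C_11 = (0.75)(0.90) − (-0.25)(-0.30) = 0.6000
  C_12 = −[(-0.15)(0.90) − (-0.25)(-0.25)] = 0.1975
  C_13 = (-0.15)(-0.30) − (0.75)(-0.25) = 0.2325
  C_21 = −[(-0.30)(0.90) − (-0.10)(-0.30)] = 0.3000
  C_22 = (0.75)(0.90) − (-0.10)(-0.25) = 0.6500
  C_23 = −[(0.75)(-0.30) − (-0.30)(-0.25)] = 0.3000
  C_31 = (-0.30)(-0.25) − (-0.10)(0.75) = 0.1500
  C_32 = −[(0.75)(-0.25) − (-0.10)(-0.15)] = 0.2025
  C_33 = (0.75)(0.75) − (-0.30)(-0.15) = 0.5175
det(I−A) = Σ_j (I−A)_1j·C_1j = (0.75)(0.6000) + (-0.30)(0.1975) + (-0.10)(0.2325) = 0.3675
adj(I−A) = Cᵀ =
  [ 0.6000   0.3000   0.1500]
  [ 0.1975   0.6500   0.2025]
  [ 0.2325   0.3000   0.5175]
(I − A)⁻¹ = adj(I−A) / det(I−A) ≈
  [   1.6327     0.8163     0.4082]
  [   0.5374     1.7687     0.5510]
  [   0.6327     0.8163     1.4082]
First solve x = (I − A)⁻¹ d = adj(I−A)·d / det(I−A); in particular x_3 = (0.2325·180 + 0.3000·380 + 0.5175·380) / 0.3675 = 352.50 / 0.3675 ≈ 959.1837.
Intermediate flow from 1 to 3: z_13 = a_13 · x_3 = 0.10 × 352.50 / 0.3675 = 35.25 / 0.3675 ≈ 95.92.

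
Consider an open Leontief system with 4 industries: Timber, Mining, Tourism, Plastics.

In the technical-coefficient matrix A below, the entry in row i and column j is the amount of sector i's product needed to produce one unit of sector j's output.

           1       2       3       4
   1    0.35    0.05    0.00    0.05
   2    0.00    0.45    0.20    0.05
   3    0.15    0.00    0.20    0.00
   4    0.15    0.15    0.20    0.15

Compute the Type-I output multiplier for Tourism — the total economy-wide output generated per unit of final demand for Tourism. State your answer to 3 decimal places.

m_3 = 2.223

I − A =
  [   0.65    -0.05     0.00    -0.05]
  [   0.00     0.55    -0.20    -0.05]
  [  -0.15     0.00     0.80     0.00]
  [  -0.15    -0.15    -0.20     0.85]
Compute the cofactors C_ij = (−1)^(i+j)·(3×3 minor ij) of I−A; the adjugate is their transpose:
adj(I−A) = Cᵀ =
  [ 0.3680   0.0400   0.0160   0.0240]
  [ 0.0330   0.4345   0.1155   0.0275]
  [ 0.0690   0.0075   0.2945   0.0045]
  [ 0.0870   0.0855   0.0925   0.2845]
det(I−A) = Σ_j (I−A)_1j·C_1j = (0.65)(0.3680) + (-0.05)(0.0330) + (0.00)(0.0690) + (-0.05)(0.0870) = 0.2332
(I − A)⁻¹ = adj(I−A) / det(I−A) ≈
  [   1.5780     0.1715     0.0686     0.1029]
  [   0.1415     1.8632     0.4953     0.1179]
  [   0.2959     0.0322     1.2629     0.0193]
  [   0.3731     0.3666     0.3967     1.2200]
The output multiplier for sector j is the column-j sum of the Leontief inverse (I − A)⁻¹ = adj(I−A) / det(I−A).
Column 3 of adj(I−A): (0.0160, 0.1155, 0.2945, 0.0925); det(I−A) = 0.2332.
m_3 = (0.0160 + 0.1155 + 0.2945 + 0.0925) / 0.2332 = 0.5185 / 0.2332 ≈ 2.223.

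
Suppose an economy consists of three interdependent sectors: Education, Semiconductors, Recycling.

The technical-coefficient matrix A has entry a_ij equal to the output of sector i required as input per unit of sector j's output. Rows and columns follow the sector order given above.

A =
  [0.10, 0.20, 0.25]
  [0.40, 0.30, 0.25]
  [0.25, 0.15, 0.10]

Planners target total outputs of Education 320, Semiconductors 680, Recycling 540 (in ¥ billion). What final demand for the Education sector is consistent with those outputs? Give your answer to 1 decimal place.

I − A =
  [   0.90    -0.20    -0.25]
  [  -0.40     0.70    -0.25]
  [  -0.25    -0.15     0.90]
d = (I − A) x:
  d_1 = (+0.90)·320 + (-0.20)·680 + (-0.25)·540 = 17.0
  d_2 = (-0.40)·320 + (+0.70)·680 + (-0.25)·540 = 213.0
  d_3 = (-0.25)·320 + (-0.15)·680 + (+0.90)·540 = 304.0

d_1 = 17.0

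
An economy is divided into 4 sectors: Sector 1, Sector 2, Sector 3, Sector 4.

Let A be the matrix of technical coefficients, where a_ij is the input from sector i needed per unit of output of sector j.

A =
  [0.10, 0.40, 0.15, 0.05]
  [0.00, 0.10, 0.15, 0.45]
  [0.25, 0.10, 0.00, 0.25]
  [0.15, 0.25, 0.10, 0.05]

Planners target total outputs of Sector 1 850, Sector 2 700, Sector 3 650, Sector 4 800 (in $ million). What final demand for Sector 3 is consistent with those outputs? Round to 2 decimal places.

d_3 = 167.50

I − A =
  [   0.90    -0.40    -0.15    -0.05]
  [   0.00     0.90    -0.15    -0.45]
  [  -0.25    -0.10     1.00    -0.25]
  [  -0.15    -0.25    -0.10     0.95]
d = (I − A) x:
  d_1 = (+0.90)·850 + (-0.40)·700 + (-0.15)·650 + (-0.05)·800 = 347.50
  d_2 = (+0.00)·850 + (+0.90)·700 + (-0.15)·650 + (-0.45)·800 = 172.50
  d_3 = (-0.25)·850 + (-0.10)·700 + (+1.00)·650 + (-0.25)·800 = 167.50
  d_4 = (-0.15)·850 + (-0.25)·700 + (-0.10)·650 + (+0.95)·800 = 392.50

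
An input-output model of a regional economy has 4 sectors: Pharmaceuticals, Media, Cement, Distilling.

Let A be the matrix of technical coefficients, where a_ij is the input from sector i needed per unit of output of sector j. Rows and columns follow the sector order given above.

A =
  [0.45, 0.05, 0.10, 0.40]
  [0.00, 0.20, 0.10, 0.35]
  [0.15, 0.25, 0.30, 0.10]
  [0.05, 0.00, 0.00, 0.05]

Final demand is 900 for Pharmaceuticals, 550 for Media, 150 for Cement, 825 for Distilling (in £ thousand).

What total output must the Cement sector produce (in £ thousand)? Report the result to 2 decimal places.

I − A =
  [   0.55    -0.05    -0.10    -0.40]
  [   0.00     0.80    -0.10    -0.35]
  [  -0.15    -0.25     0.70    -0.10]
  [  -0.05     0.00     0.00     0.95]
Compute the cofactors C_ij = (−1)^(i+j)·(3×3 minor ij) of I−A; the adjugate is their transpose:
adj(I−A) = Cᵀ =
  [ 0.508250   0.057000   0.080750   0.243500]
  [ 0.027000   0.337000   0.052000   0.141000]
  [ 0.122375   0.133000   0.401125   0.142750]
  [ 0.026750   0.003000   0.004250   0.281500]
det(I−A) = Σ_j (I−A)_1j·C_1j = (0.55)(0.508250) + (-0.05)(0.027000) + (-0.10)(0.122375) + (-0.40)(0.026750) = 0.25525
(I − A)⁻¹ = adj(I−A) / det(I−A) ≈
  [   1.9912     0.2233     0.3164     0.9540]
  [   0.1058     1.3203     0.2037     0.5524]
  [   0.4794     0.5211     1.5715     0.5593]
  [   0.1048     0.0118     0.0167     1.1028]
x = (I − A)⁻¹ d = adj(I−A)·d / det(I−A), with det(I−A) = 0.25525:
  x_1 = (0.508250·900 + 0.057000·550 + 0.080750·150 + 0.243500·825) / 0.25525 = 701.775 / 0.25525 ≈ 2749.36
  x_2 = (0.027000·900 + 0.337000·550 + 0.052000·150 + 0.141000·825) / 0.25525 = 333.775 / 0.25525 ≈ 1307.64
  x_3 = (0.122375·900 + 0.133000·550 + 0.401125·150 + 0.142750·825) / 0.25525 = 361.225 / 0.25525 ≈ 1415.18
  x_4 = (0.026750·900 + 0.003000·550 + 0.004250·150 + 0.281500·825) / 0.25525 = 258.60 / 0.25525 ≈ 1013.12

x_3 = 1415.18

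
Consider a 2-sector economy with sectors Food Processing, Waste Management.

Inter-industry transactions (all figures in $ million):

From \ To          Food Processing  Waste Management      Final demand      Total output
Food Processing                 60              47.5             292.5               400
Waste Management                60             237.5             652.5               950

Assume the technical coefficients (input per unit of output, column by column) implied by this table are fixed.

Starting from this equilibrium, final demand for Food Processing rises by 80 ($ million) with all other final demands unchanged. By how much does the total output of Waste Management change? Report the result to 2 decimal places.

Δx_W = 19.05

Technical coefficients a_ij = z_ij / X_j:
  a_FF = 60/400 = 0.15, a_WF = 60/400 = 0.15
  a_FW = 47.5/950 = 0.05, a_WW = 237.5/950 = 0.25
I − A =
  [   0.85    -0.05]
  [  -0.15     0.75]
det(I−A) = (0.85)(0.75) − (-0.05)(-0.15) = 0.6300
adj(I−A) = [[0.75, 0.05], [0.15, 0.85]]
(I − A)⁻¹ = adj(I−A) / det(I−A) ≈
  [   1.1905     0.0794]
  [   0.2381     1.3492]
Δx = (I − A)⁻¹ Δd with Δd having +80 in the Food Processing component and 0 elsewhere.
So Δx_W = L_WF · (+80), where L_WF = adj(I−A)_WF / det(I−A) = 0.15 / 0.6300.
Δx_W = 0.15 × (+80) / 0.6300 = 12.00 / 0.6300 ≈ 19.05.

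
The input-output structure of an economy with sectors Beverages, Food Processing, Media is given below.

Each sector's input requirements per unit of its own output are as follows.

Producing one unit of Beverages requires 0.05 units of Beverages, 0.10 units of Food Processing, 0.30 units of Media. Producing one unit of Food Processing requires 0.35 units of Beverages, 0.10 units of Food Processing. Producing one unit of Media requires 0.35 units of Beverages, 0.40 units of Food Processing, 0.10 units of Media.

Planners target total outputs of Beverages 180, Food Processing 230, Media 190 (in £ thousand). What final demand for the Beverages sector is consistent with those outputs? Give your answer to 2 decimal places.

I − A =
  [   0.95    -0.35    -0.35]
  [  -0.10     0.90    -0.40]
  [  -0.30     0.00     0.90]
d = (I − A) x:
  d_B = (+0.95)·180 + (-0.35)·230 + (-0.35)·190 = 24.00
  d_F = (-0.10)·180 + (+0.90)·230 + (-0.40)·190 = 113.00
  d_M = (-0.30)·180 + (+0.00)·230 + (+0.90)·190 = 117.00

d_B = 24.00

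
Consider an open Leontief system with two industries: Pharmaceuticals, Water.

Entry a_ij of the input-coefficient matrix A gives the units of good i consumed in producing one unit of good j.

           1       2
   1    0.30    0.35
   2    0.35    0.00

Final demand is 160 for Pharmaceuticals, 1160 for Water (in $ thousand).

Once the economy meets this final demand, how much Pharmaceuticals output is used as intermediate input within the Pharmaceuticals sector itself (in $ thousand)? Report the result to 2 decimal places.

I − A =
  [   0.70    -0.35]
  [  -0.35     1.00]
det(I−A) = (0.70)(1.00) − (-0.35)(-0.35) = 0.5775
adj(I−A) = [[1.00, 0.35], [0.35, 0.70]]
(I − A)⁻¹ = adj(I−A) / det(I−A) ≈
  [   1.7316     0.6061]
  [   0.6061     1.2121]
First solve x = (I − A)⁻¹ d = adj(I−A)·d / det(I−A); in particular x_1 = (1.00·160 + 0.35·1160) / 0.5775 = 566.00 / 0.5775 ≈ 980.0866.
Intermediate flow from 1 to 1: z_11 = a_11 · x_1 = 0.30 × 566.00 / 0.5775 = 169.80 / 0.5775 ≈ 294.03.

z_11 = 294.03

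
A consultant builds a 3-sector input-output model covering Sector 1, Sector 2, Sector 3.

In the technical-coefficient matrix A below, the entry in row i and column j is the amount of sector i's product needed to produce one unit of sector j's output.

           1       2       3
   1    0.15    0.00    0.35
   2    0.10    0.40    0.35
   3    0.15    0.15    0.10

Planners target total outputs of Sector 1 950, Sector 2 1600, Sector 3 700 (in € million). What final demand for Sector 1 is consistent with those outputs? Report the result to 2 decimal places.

I − A =
  [   0.85     0.00    -0.35]
  [  -0.10     0.60    -0.35]
  [  -0.15    -0.15     0.90]
d = (I − A) x:
  d_1 = (+0.85)·950 + (+0.00)·1600 + (-0.35)·700 = 562.50
  d_2 = (-0.10)·950 + (+0.60)·1600 + (-0.35)·700 = 620.00
  d_3 = (-0.15)·950 + (-0.15)·1600 + (+0.90)·700 = 247.50

d_1 = 562.50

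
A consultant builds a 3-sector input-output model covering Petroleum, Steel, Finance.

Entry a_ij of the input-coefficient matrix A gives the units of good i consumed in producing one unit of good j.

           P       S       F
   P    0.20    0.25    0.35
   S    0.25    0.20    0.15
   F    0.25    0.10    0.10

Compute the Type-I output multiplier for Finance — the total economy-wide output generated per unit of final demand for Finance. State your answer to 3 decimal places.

m_F = 2.627

I − A =
  [   0.80    -0.25    -0.35]
  [  -0.25     0.80    -0.15]
  [  -0.25    -0.10     0.90]
Cofactors of I−A, C_ij = (−1)^(i+j)·(minor ij) (rows/columns in the sector order above):
  C_11 = (0.80)(0.90) − (-0.15)(-0.10) = 0.7050
  C_12 = −[(-0.25)(0.90) − (-0.15)(-0.25)] = 0.2625
  C_13 = (-0.25)(-0.10) − (0.80)(-0.25) = 0.2250
  C_21 = −[(-0.25)(0.90) − (-0.35)(-0.10)] = 0.2600
  C_22 = (0.80)(0.90) − (-0.35)(-0.25) = 0.6325
  C_23 = −[(0.80)(-0.10) − (-0.25)(-0.25)] = 0.1425
  C_31 = (-0.25)(-0.15) − (-0.35)(0.80) = 0.3175
  C_32 = −[(0.80)(-0.15) − (-0.35)(-0.25)] = 0.2075
  C_33 = (0.80)(0.80) − (-0.25)(-0.25) = 0.5775
det(I−A) = Σ_j (I−A)_1j·C_1j = (0.80)(0.7050) + (-0.25)(0.2625) + (-0.35)(0.2250) = 0.419625
adj(I−A) = Cᵀ =
  [ 0.7050   0.2600   0.3175]
  [ 0.2625   0.6325   0.2075]
  [ 0.2250   0.1425   0.5775]
(I − A)⁻¹ = adj(I−A) / det(I−A) ≈
  [   1.6801     0.6196     0.7566]
  [   0.6256     1.5073     0.4945]
  [   0.5362     0.3396     1.3762]
The output multiplier for sector j is the column-j sum of the Leontief inverse (I − A)⁻¹ = adj(I−A) / det(I−A).
Column F of adj(I−A): (0.3175, 0.2075, 0.5775); det(I−A) = 0.419625.
m_F = (0.3175 + 0.2075 + 0.5775) / 0.419625 = 1.1025 / 0.419625 ≈ 2.627.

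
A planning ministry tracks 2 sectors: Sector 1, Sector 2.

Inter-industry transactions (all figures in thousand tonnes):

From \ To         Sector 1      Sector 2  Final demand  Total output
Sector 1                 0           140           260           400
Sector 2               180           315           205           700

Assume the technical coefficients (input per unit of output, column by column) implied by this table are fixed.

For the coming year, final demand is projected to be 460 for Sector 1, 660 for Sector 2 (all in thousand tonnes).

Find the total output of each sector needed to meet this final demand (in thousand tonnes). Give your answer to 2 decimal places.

Technical coefficients a_ij = z_ij / X_j:
  a_11 = 0/400 = 0.00, a_21 = 180/400 = 0.45
  a_12 = 140/700 = 0.20, a_22 = 315/700 = 0.45
I − A =
  [   1.00    -0.20]
  [  -0.45     0.55]
det(I−A) = (1.00)(0.55) − (-0.20)(-0.45) = 0.4600
adj(I−A) = [[0.55, 0.20], [0.45, 1.00]]
(I − A)⁻¹ = adj(I−A) / det(I−A) ≈
  [   1.1957     0.4348]
  [   0.9783     2.1739]
x = (I − A)⁻¹ d = adj(I−A)·d / det(I−A), with det(I−A) = 0.4600:
  x_1 = (0.55·460 + 0.20·660) / 0.4600 = 385.00 / 0.4600 ≈ 836.96
  x_2 = (0.45·460 + 1.00·660) / 0.4600 = 867.00 / 0.4600 ≈ 1884.78

x_1 = 836.96, x_2 = 1884.78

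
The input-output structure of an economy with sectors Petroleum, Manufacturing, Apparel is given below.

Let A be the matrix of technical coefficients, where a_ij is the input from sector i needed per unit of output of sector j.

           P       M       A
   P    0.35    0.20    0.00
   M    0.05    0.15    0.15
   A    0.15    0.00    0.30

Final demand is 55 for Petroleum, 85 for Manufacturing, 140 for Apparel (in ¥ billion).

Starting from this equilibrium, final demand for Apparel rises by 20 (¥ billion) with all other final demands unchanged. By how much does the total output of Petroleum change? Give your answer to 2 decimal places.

Δx_P = 1.60

I − A =
  [   0.65    -0.20     0.00]
  [  -0.05     0.85    -0.15]
  [  -0.15     0.00     0.70]
Cofactors of I−A, C_ij = (−1)^(i+j)·(minor ij) (rows/columns in the sector order above):
  C_11 = (0.85)(0.70) − (-0.15)(0.00) = 0.5950
  C_12 = −[(-0.05)(0.70) − (-0.15)(-0.15)] = 0.0575
  C_13 = (-0.05)(0.00) − (0.85)(-0.15) = 0.1275
  C_21 = −[(-0.20)(0.70) − (0.00)(0.00)] = 0.1400
  C_22 = (0.65)(0.70) − (0.00)(-0.15) = 0.4550
  C_23 = −[(0.65)(0.00) − (-0.20)(-0.15)] = 0.0300
  C_31 = (-0.20)(-0.15) − (0.00)(0.85) = 0.0300
  C_32 = −[(0.65)(-0.15) − (0.00)(-0.05)] = 0.0975
  C_33 = (0.65)(0.85) − (-0.20)(-0.05) = 0.5425
det(I−A) = Σ_j (I−A)_1j·C_1j = (0.65)(0.5950) + (-0.20)(0.0575) + (0.00)(0.1275) = 0.37525
adj(I−A) = Cᵀ =
  [ 0.5950   0.1400   0.0300]
  [ 0.0575   0.4550   0.0975]
  [ 0.1275   0.0300   0.5425]
(I − A)⁻¹ = adj(I−A) / det(I−A) ≈
  [   1.5856     0.3731     0.0799]
  [   0.1532     1.2125     0.2598]
  [   0.3398     0.0799     1.4457]
Δx = (I − A)⁻¹ Δd with Δd having +20 in the Apparel component and 0 elsewhere.
So Δx_P = L_PA · (+20), where L_PA = adj(I−A)_PA / det(I−A) = 0.0300 / 0.37525.
Δx_P = 0.0300 × (+20) / 0.37525 = 0.60 / 0.37525 ≈ 1.60.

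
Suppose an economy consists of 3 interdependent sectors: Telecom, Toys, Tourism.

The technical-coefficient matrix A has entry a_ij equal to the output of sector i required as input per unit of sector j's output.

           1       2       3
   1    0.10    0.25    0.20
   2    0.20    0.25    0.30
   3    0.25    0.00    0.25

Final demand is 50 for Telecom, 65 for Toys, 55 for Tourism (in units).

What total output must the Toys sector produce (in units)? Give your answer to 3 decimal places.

I − A =
  [   0.90    -0.25    -0.20]
  [  -0.20     0.75    -0.30]
  [  -0.25     0.00     0.75]
Cofactors of I−A, C_ij = (−1)^(i+j)·(minor ij) (rows/columns in the sector order above):
  C_11 = (0.75)(0.75) − (-0.30)(0.00) = 0.5625
  C_12 = −[(-0.20)(0.75) − (-0.30)(-0.25)] = 0.2250
  C_13 = (-0.20)(0.00) − (0.75)(-0.25) = 0.1875
  C_21 = −[(-0.25)(0.75) − (-0.20)(0.00)] = 0.1875
  C_22 = (0.90)(0.75) − (-0.20)(-0.25) = 0.6250
  C_23 = −[(0.90)(0.00) − (-0.25)(-0.25)] = 0.0625
  C_31 = (-0.25)(-0.30) − (-0.20)(0.75) = 0.2250
  C_32 = −[(0.90)(-0.30) − (-0.20)(-0.20)] = 0.3100
  C_33 = (0.90)(0.75) − (-0.25)(-0.20) = 0.6250
det(I−A) = Σ_j (I−A)_1j·C_1j = (0.90)(0.5625) + (-0.25)(0.2250) + (-0.20)(0.1875) = 0.4125
adj(I−A) = Cᵀ =
  [ 0.5625   0.1875   0.2250]
  [ 0.2250   0.6250   0.3100]
  [ 0.1875   0.0625   0.6250]
(I − A)⁻¹ = adj(I−A) / det(I−A) ≈
  [   1.3636     0.4545     0.5455]
  [   0.5455     1.5152     0.7515]
  [   0.4545     0.1515     1.5152]
x = (I − A)⁻¹ d = adj(I−A)·d / det(I−A), with det(I−A) = 0.4125:
  x_1 = (0.5625·50 + 0.1875·65 + 0.2250·55) / 0.4125 = 52.6875 / 0.4125 ≈ 127.727
  x_2 = (0.2250·50 + 0.6250·65 + 0.3100·55) / 0.4125 = 68.925 / 0.4125 ≈ 167.091
  x_3 = (0.1875·50 + 0.0625·65 + 0.6250·55) / 0.4125 = 47.8125 / 0.4125 ≈ 115.909

x_2 = 167.091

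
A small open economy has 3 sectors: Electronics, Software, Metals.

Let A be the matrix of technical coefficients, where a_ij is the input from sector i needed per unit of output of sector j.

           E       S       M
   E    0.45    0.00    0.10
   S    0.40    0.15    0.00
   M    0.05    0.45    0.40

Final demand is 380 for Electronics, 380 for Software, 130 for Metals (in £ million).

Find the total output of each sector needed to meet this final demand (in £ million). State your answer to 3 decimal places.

I − A =
  [   0.55     0.00    -0.10]
  [  -0.40     0.85     0.00]
  [  -0.05    -0.45     0.60]
Cofactors of I−A, C_ij = (−1)^(i+j)·(minor ij) (rows/columns in the sector order above):
  C_11 = (0.85)(0.60) − (0.00)(-0.45) = 0.5100
  C_12 = −[(-0.40)(0.60) − (0.00)(-0.05)] = 0.2400
  C_13 = (-0.40)(-0.45) − (0.85)(-0.05) = 0.2225
  C_21 = −[(0.00)(0.60) − (-0.10)(-0.45)] = 0.0450
  C_22 = (0.55)(0.60) − (-0.10)(-0.05) = 0.3250
  C_23 = −[(0.55)(-0.45) − (0.00)(-0.05)] = 0.2475
  C_31 = (0.00)(0.00) − (-0.10)(0.85) = 0.0850
  C_32 = −[(0.55)(0.00) − (-0.10)(-0.40)] = 0.0400
  C_33 = (0.55)(0.85) − (0.00)(-0.40) = 0.4675
det(I−A) = Σ_j (I−A)_1j·C_1j = (0.55)(0.5100) + (0.00)(0.2400) + (-0.10)(0.2225) = 0.25825
adj(I−A) = Cᵀ =
  [ 0.5100   0.0450   0.0850]
  [ 0.2400   0.3250   0.0400]
  [ 0.2225   0.2475   0.4675]
(I − A)⁻¹ = adj(I−A) / det(I−A) ≈
  [   1.9748     0.1742     0.3291]
  [   0.9293     1.2585     0.1549]
  [   0.8616     0.9584     1.8103]
x = (I − A)⁻¹ d = adj(I−A)·d / det(I−A), with det(I−A) = 0.25825:
  x_E = (0.5100·380 + 0.0450·380 + 0.0850·130) / 0.25825 = 221.95 / 0.25825 ≈ 859.439
  x_S = (0.2400·380 + 0.3250·380 + 0.0400·130) / 0.25825 = 219.90 / 0.25825 ≈ 851.500
  x_M = (0.2225·380 + 0.2475·380 + 0.4675·130) / 0.25825 = 239.375 / 0.25825 ≈ 926.912

x_E = 859.439, x_S = 851.500, x_M = 926.912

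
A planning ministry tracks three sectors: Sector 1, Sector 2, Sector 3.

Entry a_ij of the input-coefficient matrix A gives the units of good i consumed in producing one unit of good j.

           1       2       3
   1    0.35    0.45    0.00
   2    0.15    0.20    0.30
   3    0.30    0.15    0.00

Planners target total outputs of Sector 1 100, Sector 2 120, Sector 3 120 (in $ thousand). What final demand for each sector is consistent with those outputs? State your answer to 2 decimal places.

d_1 = 11.00, d_2 = 45.00, d_3 = 72.00

I − A =
  [   0.65    -0.45     0.00]
  [  -0.15     0.80    -0.30]
  [  -0.30    -0.15     1.00]
d = (I − A) x:
  d_1 = (+0.65)·100 + (-0.45)·120 + (+0.00)·120 = 11.00
  d_2 = (-0.15)·100 + (+0.80)·120 + (-0.30)·120 = 45.00
  d_3 = (-0.30)·100 + (-0.15)·120 + (+1.00)·120 = 72.00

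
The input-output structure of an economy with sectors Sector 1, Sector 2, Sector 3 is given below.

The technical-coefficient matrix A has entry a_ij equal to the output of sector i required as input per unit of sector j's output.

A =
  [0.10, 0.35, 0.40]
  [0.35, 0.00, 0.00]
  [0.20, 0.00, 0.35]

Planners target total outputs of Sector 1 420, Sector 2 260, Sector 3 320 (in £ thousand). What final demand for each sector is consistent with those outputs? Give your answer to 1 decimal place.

I − A =
  [   0.90    -0.35    -0.40]
  [  -0.35     1.00     0.00]
  [  -0.20     0.00     0.65]
d = (I − A) x:
  d_1 = (+0.90)·420 + (-0.35)·260 + (-0.40)·320 = 159.0
  d_2 = (-0.35)·420 + (+1.00)·260 + (+0.00)·320 = 113.0
  d_3 = (-0.20)·420 + (+0.00)·260 + (+0.65)·320 = 124.0

d_1 = 159.0, d_2 = 113.0, d_3 = 124.0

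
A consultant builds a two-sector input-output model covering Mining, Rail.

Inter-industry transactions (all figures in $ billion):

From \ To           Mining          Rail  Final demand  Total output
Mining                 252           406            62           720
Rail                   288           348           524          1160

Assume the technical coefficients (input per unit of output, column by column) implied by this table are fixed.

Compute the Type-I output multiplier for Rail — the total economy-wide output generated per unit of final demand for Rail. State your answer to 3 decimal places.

Technical coefficients a_ij = z_ij / X_j:
  a_11 = 252/720 = 0.35, a_21 = 288/720 = 0.40
  a_12 = 406/1160 = 0.35, a_22 = 348/1160 = 0.30
I − A =
  [   0.65    -0.35]
  [  -0.40     0.70]
det(I−A) = (0.65)(0.70) − (-0.35)(-0.40) = 0.3150
adj(I−A) = [[0.70, 0.35], [0.40, 0.65]]
(I − A)⁻¹ = adj(I−A) / det(I−A) ≈
  [   2.2222     1.1111]
  [   1.2698     2.0635]
The output multiplier for sector j is the column-j sum of the Leontief inverse (I − A)⁻¹ = adj(I−A) / det(I−A).
Column 2 of adj(I−A): (0.35, 0.65); det(I−A) = 0.3150.
m_2 = (0.35 + 0.65) / 0.3150 = 1.00 / 0.3150 ≈ 3.175.

m_2 = 3.175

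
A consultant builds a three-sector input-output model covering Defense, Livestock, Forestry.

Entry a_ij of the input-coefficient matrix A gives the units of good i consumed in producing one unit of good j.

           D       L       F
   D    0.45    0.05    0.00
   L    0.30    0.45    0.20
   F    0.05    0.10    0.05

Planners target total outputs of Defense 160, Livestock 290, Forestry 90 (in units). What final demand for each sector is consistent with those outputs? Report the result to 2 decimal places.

I − A =
  [   0.55    -0.05     0.00]
  [  -0.30     0.55    -0.20]
  [  -0.05    -0.10     0.95]
d = (I − A) x:
  d_D = (+0.55)·160 + (-0.05)·290 + (+0.00)·90 = 73.50
  d_L = (-0.30)·160 + (+0.55)·290 + (-0.20)·90 = 93.50
  d_F = (-0.05)·160 + (-0.10)·290 + (+0.95)·90 = 48.50

d_D = 73.50, d_L = 93.50, d_F = 48.50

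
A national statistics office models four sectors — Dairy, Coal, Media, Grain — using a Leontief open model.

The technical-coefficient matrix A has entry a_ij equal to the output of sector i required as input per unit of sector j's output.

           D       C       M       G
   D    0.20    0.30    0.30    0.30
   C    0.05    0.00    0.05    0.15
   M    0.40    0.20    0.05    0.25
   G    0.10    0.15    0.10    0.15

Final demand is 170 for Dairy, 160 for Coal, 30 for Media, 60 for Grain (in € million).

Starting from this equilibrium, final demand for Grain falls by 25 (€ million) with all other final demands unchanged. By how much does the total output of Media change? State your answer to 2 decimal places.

I − A =
  [   0.80    -0.30    -0.30    -0.30]
  [  -0.05     1.00    -0.05    -0.15]
  [  -0.40    -0.20     0.95    -0.25]
  [  -0.10    -0.15    -0.10     0.85]
Compute the cofactors C_ij = (−1)^(i+j)·(3×3 minor ij) of I−A; the adjugate is their transpose:
adj(I−A) = Cᵀ =
  [ 0.747750   0.345750   0.297750   0.412500]
  [ 0.077625   0.476000   0.063250   0.130000]
  [ 0.369375   0.287500   0.612500   0.361250]
  [ 0.145125   0.158500   0.118250   0.608750]
det(I−A) = Σ_j (I−A)_1j·C_1j = (0.80)(0.747750) + (-0.30)(0.077625) + (-0.30)(0.369375) + (-0.30)(0.145125) = 0.4205625
(I − A)⁻¹ = adj(I−A) / det(I−A) ≈
  [   1.7780     0.8221     0.7080     0.9808]
  [   0.1846     1.1318     0.1504     0.3091]
  [   0.8783     0.6836     1.4564     0.8590]
  [   0.3451     0.3769     0.2812     1.4475]
Δx = (I − A)⁻¹ Δd with Δd having -25 in the Grain component and 0 elsewhere.
So Δx_M = L_MG · (-25), where L_MG = adj(I−A)_MG / det(I−A) = 0.361250 / 0.4205625.
Δx_M = 0.361250 × (-25) / 0.4205625 = -9.03125 / 0.4205625 ≈ -21.47.

Δx_M = -21.47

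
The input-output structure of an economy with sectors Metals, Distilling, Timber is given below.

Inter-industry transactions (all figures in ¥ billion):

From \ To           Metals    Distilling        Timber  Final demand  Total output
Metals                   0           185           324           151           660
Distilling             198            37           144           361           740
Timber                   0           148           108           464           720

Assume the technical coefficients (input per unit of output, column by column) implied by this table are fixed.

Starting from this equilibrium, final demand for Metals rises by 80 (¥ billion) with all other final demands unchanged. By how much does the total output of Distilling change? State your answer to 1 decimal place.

Technical coefficients a_ij = z_ij / X_j:
  a_MM = 0/660 = 0.00, a_DM = 198/660 = 0.30, a_TM = 0/660 = 0.00
  a_MD = 185/740 = 0.25, a_DD = 37/740 = 0.05, a_TD = 148/740 = 0.20
  a_MT = 324/720 = 0.45, a_DT = 144/720 = 0.20, a_TT = 108/720 = 0.15
I − A =
  [   1.00    -0.25    -0.45]
  [  -0.30     0.95    -0.20]
  [   0.00    -0.20     0.85]
Cofactors of I−A, C_ij = (−1)^(i+j)·(minor ij) (rows/columns in the sector order above):
  C_11 = (0.95)(0.85) − (-0.20)(-0.20) = 0.7675
  C_12 = −[(-0.30)(0.85) − (-0.20)(0.00)] = 0.2550
  C_13 = (-0.30)(-0.20) − (0.95)(0.00) = 0.0600
  C_21 = −[(-0.25)(0.85) − (-0.45)(-0.20)] = 0.3025
  C_22 = (1.00)(0.85) − (-0.45)(0.00) = 0.8500
  C_23 = −[(1.00)(-0.20) − (-0.25)(0.00)] = 0.2000
  C_31 = (-0.25)(-0.20) − (-0.45)(0.95) = 0.4775
  C_32 = −[(1.00)(-0.20) − (-0.45)(-0.30)] = 0.3350
  C_33 = (1.00)(0.95) − (-0.25)(-0.30) = 0.8750
det(I−A) = Σ_j (I−A)_1j·C_1j = (1.00)(0.7675) + (-0.25)(0.2550) + (-0.45)(0.0600) = 0.67675
adj(I−A) = Cᵀ =
  [ 0.7675   0.3025   0.4775]
  [ 0.2550   0.8500   0.3350]
  [ 0.0600   0.2000   0.8750]
(I − A)⁻¹ = adj(I−A) / det(I−A) ≈
  [   1.1341     0.4470     0.7056]
  [   0.3768     1.2560     0.4950]
  [   0.0887     0.2955     1.2929]
Δx = (I − A)⁻¹ Δd with Δd having +80 in the Metals component and 0 elsewhere.
So Δx_D = L_DM · (+80), where L_DM = adj(I−A)_DM / det(I−A) = 0.2550 / 0.67675.
Δx_D = 0.2550 × (+80) / 0.67675 = 20.40 / 0.67675 ≈ 30.1.

Δx_D = 30.1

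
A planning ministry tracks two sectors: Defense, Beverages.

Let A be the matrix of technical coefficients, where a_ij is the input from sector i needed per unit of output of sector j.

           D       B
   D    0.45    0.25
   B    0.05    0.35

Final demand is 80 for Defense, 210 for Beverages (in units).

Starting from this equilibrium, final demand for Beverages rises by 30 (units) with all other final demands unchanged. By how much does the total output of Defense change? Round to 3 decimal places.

Δx_D = 21.739

I − A =
  [   0.55    -0.25]
  [  -0.05     0.65]
det(I−A) = (0.55)(0.65) − (-0.25)(-0.05) = 0.3450
adj(I−A) = [[0.65, 0.25], [0.05, 0.55]]
(I − A)⁻¹ = adj(I−A) / det(I−A) ≈
  [   1.8841     0.7246]
  [   0.1449     1.5942]
Δx = (I − A)⁻¹ Δd with Δd having +30 in the Beverages component and 0 elsewhere.
So Δx_D = L_DB · (+30), where L_DB = adj(I−A)_DB / det(I−A) = 0.25 / 0.3450.
Δx_D = 0.25 × (+30) / 0.3450 = 7.50 / 0.3450 ≈ 21.739.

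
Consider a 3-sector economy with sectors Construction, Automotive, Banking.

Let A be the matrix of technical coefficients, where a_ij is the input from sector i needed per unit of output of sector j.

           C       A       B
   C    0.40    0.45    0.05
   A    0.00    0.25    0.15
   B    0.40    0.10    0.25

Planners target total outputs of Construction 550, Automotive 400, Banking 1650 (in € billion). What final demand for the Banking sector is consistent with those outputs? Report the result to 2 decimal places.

I − A =
  [   0.60    -0.45    -0.05]
  [   0.00     0.75    -0.15]
  [  -0.40    -0.10     0.75]
d = (I − A) x:
  d_C = (+0.60)·550 + (-0.45)·400 + (-0.05)·1650 = 67.50
  d_A = (+0.00)·550 + (+0.75)·400 + (-0.15)·1650 = 52.50
  d_B = (-0.40)·550 + (-0.10)·400 + (+0.75)·1650 = 977.50

d_B = 977.50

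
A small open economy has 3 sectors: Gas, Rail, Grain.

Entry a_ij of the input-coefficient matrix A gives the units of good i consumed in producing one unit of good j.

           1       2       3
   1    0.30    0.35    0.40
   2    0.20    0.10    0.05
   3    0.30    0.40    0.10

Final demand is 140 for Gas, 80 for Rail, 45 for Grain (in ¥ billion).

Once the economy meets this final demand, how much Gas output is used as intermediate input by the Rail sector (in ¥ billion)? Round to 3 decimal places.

I − A =
  [   0.70    -0.35    -0.40]
  [  -0.20     0.90    -0.05]
  [  -0.30    -0.40     0.90]
Cofactors of I−A, C_ij = (−1)^(i+j)·(minor ij) (rows/columns in the sector order above):
  C_11 = (0.90)(0.90) − (-0.05)(-0.40) = 0.7900
  C_12 = −[(-0.20)(0.90) − (-0.05)(-0.30)] = 0.1950
  C_13 = (-0.20)(-0.40) − (0.90)(-0.30) = 0.3500
  C_21 = −[(-0.35)(0.90) − (-0.40)(-0.40)] = 0.4750
  C_22 = (0.70)(0.90) − (-0.40)(-0.30) = 0.5100
  C_23 = −[(0.70)(-0.40) − (-0.35)(-0.30)] = 0.3850
  C_31 = (-0.35)(-0.05) − (-0.40)(0.90) = 0.3775
  C_32 = −[(0.70)(-0.05) − (-0.40)(-0.20)] = 0.1150
  C_33 = (0.70)(0.90) − (-0.35)(-0.20) = 0.5600
det(I−A) = Σ_j (I−A)_1j·C_1j = (0.70)(0.7900) + (-0.35)(0.1950) + (-0.40)(0.3500) = 0.34475
adj(I−A) = Cᵀ =
  [ 0.7900   0.4750   0.3775]
  [ 0.1950   0.5100   0.1150]
  [ 0.3500   0.3850   0.5600]
(I − A)⁻¹ = adj(I−A) / det(I−A) ≈
  [   2.2915     1.3778     1.0950]
  [   0.5656     1.4793     0.3336]
  [   1.0152     1.1168     1.6244]
First solve x = (I − A)⁻¹ d = adj(I−A)·d / det(I−A); in particular x_2 = (0.1950·140 + 0.5100·80 + 0.1150·45) / 0.34475 = 73.275 / 0.34475 ≈ 212.54532.
Intermediate flow from 1 to 2: z_12 = a_12 · x_2 = 0.35 × 73.275 / 0.34475 = 25.64625 / 0.34475 ≈ 74.391.

z_12 = 74.391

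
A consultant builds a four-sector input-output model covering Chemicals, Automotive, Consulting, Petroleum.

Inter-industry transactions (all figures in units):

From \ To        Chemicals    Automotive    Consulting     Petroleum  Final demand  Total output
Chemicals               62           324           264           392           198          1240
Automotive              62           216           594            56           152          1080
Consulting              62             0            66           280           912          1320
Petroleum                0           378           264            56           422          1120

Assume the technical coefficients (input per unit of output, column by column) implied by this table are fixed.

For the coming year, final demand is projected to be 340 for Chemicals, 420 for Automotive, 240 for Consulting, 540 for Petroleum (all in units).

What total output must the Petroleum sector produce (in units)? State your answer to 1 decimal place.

x_4 = 1062.2

Technical coefficients a_ij = z_ij / X_j:
  a_11 = 62/1240 = 0.05, a_21 = 62/1240 = 0.05, a_31 = 62/1240 = 0.05, a_41 = 0/1240 = 0.00
  a_12 = 324/1080 = 0.30, a_22 = 216/1080 = 0.20, a_32 = 0/1080 = 0.00, a_42 = 378/1080 = 0.35
  a_13 = 264/1320 = 0.20, a_23 = 594/1320 = 0.45, a_33 = 66/1320 = 0.05, a_43 = 264/1320 = 0.20
  a_14 = 392/1120 = 0.35, a_24 = 56/1120 = 0.05, a_34 = 280/1120 = 0.25, a_44 = 56/1120 = 0.05
I − A =
  [   0.95    -0.30    -0.20    -0.35]
  [  -0.05     0.80    -0.45    -0.05]
  [  -0.05     0.00     0.95    -0.25]
  [   0.00    -0.35    -0.20     0.95]
Compute the cofactors C_ij = (−1)^(i+j)·(3×3 minor ij) of I−A; the adjugate is their transpose:
adj(I−A) = Cᵀ =
  [ 0.626000   0.389625   0.390875   0.354000]
  [ 0.064500   0.796875   0.428625   0.178500]
  [ 0.041500   0.103500   0.685000   0.201000]
  [ 0.032500   0.315375   0.302125   0.693000]
det(I−A) = Σ_j (I−A)_1j·C_1j = (0.95)(0.626000) + (-0.30)(0.064500) + (-0.20)(0.041500) + (-0.35)(0.032500) = 0.555675
(I − A)⁻¹ = adj(I−A) / det(I−A) ≈
  [   1.1266     0.7012     0.7034     0.6371]
  [   0.1161     1.4341     0.7714     0.3212]
  [   0.0747     0.1863     1.2327     0.3617]
  [   0.0585     0.5676     0.5437     1.2471]
x = (I − A)⁻¹ d = adj(I−A)·d / det(I−A), with det(I−A) = 0.555675:
  x_1 = (0.626000·340 + 0.389625·420 + 0.390875·240 + 0.354000·540) / 0.555675 = 661.4525 / 0.555675 ≈ 1190.4
  x_2 = (0.064500·340 + 0.796875·420 + 0.428625·240 + 0.178500·540) / 0.555675 = 555.8775 / 0.555675 ≈ 1000.4
  x_3 = (0.041500·340 + 0.103500·420 + 0.685000·240 + 0.201000·540) / 0.555675 = 330.52 / 0.555675 ≈ 594.8
  x_4 = (0.032500·340 + 0.315375·420 + 0.302125·240 + 0.693000·540) / 0.555675 = 590.2375 / 0.555675 ≈ 1062.2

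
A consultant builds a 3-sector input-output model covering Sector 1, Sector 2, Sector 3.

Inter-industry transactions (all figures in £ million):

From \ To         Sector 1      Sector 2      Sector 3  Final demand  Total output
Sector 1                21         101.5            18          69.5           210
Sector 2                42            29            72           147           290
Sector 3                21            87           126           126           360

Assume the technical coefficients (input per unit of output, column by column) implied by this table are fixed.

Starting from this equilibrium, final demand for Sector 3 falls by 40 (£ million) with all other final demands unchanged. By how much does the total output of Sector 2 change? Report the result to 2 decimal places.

Technical coefficients a_ij = z_ij / X_j:
  a_11 = 21/210 = 0.10, a_21 = 42/210 = 0.20, a_31 = 21/210 = 0.10
  a_12 = 101.5/290 = 0.35, a_22 = 29/290 = 0.10, a_32 = 87/290 = 0.30
  a_13 = 18/360 = 0.05, a_23 = 72/360 = 0.20, a_33 = 126/360 = 0.35
I − A =
  [   0.90    -0.35    -0.05]
  [  -0.20     0.90    -0.20]
  [  -0.10    -0.30     0.65]
Cofactors of I−A, C_ij = (−1)^(i+j)·(minor ij) (rows/columns in the sector order above):
  C_11 = (0.90)(0.65) − (-0.20)(-0.30) = 0.5250
  C_12 = −[(-0.20)(0.65) − (-0.20)(-0.10)] = 0.1500
  C_13 = (-0.20)(-0.30) − (0.90)(-0.10) = 0.1500
  C_21 = −[(-0.35)(0.65) − (-0.05)(-0.30)] = 0.2425
  C_22 = (0.90)(0.65) − (-0.05)(-0.10) = 0.5800
  C_23 = −[(0.90)(-0.30) − (-0.35)(-0.10)] = 0.3050
  C_31 = (-0.35)(-0.20) − (-0.05)(0.90) = 0.1150
  C_32 = −[(0.90)(-0.20) − (-0.05)(-0.20)] = 0.1900
  C_33 = (0.90)(0.90) − (-0.35)(-0.20) = 0.7400
det(I−A) = Σ_j (I−A)_1j·C_1j = (0.90)(0.5250) + (-0.35)(0.1500) + (-0.05)(0.1500) = 0.4125
adj(I−A) = Cᵀ =
  [ 0.5250   0.2425   0.1150]
  [ 0.1500   0.5800   0.1900]
  [ 0.1500   0.3050   0.7400]
(I − A)⁻¹ = adj(I−A) / det(I−A) ≈
  [   1.2727     0.5879     0.2788]
  [   0.3636     1.4061     0.4606]
  [   0.3636     0.7394     1.7939]
Δx = (I − A)⁻¹ Δd with Δd having -40 in the Sector 3 component and 0 elsewhere.
So Δx_2 = L_23 · (-40), where L_23 = adj(I−A)_23 / det(I−A) = 0.1900 / 0.4125.
Δx_2 = 0.1900 × (-40) / 0.4125 = -7.60 / 0.4125 ≈ -18.42.

Δx_2 = -18.42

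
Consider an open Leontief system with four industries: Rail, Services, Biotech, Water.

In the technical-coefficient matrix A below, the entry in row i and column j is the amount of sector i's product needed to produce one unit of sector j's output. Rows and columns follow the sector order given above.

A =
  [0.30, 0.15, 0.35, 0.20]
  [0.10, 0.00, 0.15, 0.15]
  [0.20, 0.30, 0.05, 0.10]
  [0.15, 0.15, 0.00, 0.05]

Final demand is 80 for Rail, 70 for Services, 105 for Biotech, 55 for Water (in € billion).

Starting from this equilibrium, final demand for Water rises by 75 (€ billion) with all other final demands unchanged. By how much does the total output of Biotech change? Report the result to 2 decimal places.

I − A =
  [   0.70    -0.15    -0.35    -0.20]
  [  -0.10     1.00    -0.15    -0.15]
  [  -0.20    -0.30     0.95    -0.10]
  [  -0.15    -0.15     0.00     0.95]
Compute the cofactors C_ij = (−1)^(i+j)·(3×3 minor ij) of I−A; the adjugate is their transpose:
adj(I−A) = Cᵀ =
  [ 0.836125   0.268875   0.350500   0.255375]
  [ 0.142375   0.531500   0.136375   0.128250]
  [ 0.237250   0.237750   0.598625   0.150500]
  [ 0.154500   0.126375   0.076875   0.534250]
det(I−A) = Σ_j (I−A)_1j·C_1j = (0.70)(0.836125) + (-0.15)(0.142375) + (-0.35)(0.237250) + (-0.20)(0.154500) = 0.44999375
(I − A)⁻¹ = adj(I−A) / det(I−A) ≈
  [   1.8581     0.5975     0.7789     0.5675]
  [   0.3164     1.1811     0.3031     0.2850]
  [   0.5272     0.5283     1.3303     0.3344]
  [   0.3433     0.2808     0.1708     1.1872]
Δx = (I − A)⁻¹ Δd with Δd having +75 in the Water component and 0 elsewhere.
So Δx_B = L_BW · (+75), where L_BW = adj(I−A)_BW / det(I−A) = 0.150500 / 0.44999375.
Δx_B = 0.150500 × (+75) / 0.44999375 = 11.2875 / 0.44999375 ≈ 25.08.

Δx_B = 25.08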